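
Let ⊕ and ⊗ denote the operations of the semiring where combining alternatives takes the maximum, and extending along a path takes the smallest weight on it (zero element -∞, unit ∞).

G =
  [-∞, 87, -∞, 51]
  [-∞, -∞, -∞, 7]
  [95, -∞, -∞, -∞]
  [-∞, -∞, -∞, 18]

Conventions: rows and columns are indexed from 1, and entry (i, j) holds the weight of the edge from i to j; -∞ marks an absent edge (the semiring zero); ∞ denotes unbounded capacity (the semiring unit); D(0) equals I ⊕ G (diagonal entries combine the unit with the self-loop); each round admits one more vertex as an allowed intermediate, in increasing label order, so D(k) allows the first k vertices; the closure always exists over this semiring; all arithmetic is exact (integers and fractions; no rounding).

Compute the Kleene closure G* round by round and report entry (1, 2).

D(0):
  [∞, 87, -∞, 51]
  [-∞, ∞, -∞, 7]
  [95, -∞, ∞, -∞]
  [-∞, -∞, -∞, ∞]
D(1):
  [∞, 87, -∞, 51]
  [-∞, ∞, -∞, 7]
  [95, 87, ∞, 51]
  [-∞, -∞, -∞, ∞]
D(2):
  [∞, 87, -∞, 51]
  [-∞, ∞, -∞, 7]
  [95, 87, ∞, 51]
  [-∞, -∞, -∞, ∞]
D(3):
  [∞, 87, -∞, 51]
  [-∞, ∞, -∞, 7]
  [95, 87, ∞, 51]
  [-∞, -∞, -∞, ∞]
D(4):
  [∞, 87, -∞, 51]
  [-∞, ∞, -∞, 7]
  [95, 87, ∞, 51]
  [-∞, -∞, -∞, ∞]
Answer: G*[1][2] = 87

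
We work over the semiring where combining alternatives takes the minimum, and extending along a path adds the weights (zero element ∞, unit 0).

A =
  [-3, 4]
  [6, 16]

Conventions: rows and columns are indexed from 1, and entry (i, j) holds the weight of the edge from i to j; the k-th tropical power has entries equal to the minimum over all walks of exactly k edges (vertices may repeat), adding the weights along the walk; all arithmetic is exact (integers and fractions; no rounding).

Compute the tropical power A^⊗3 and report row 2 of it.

A^⊗2:
  [-6, 1]
  [3, 10]
A^⊗3:
  [-9, -2]
  [0, 7]
Answer: row 2 of A^⊗3 = [0, 7]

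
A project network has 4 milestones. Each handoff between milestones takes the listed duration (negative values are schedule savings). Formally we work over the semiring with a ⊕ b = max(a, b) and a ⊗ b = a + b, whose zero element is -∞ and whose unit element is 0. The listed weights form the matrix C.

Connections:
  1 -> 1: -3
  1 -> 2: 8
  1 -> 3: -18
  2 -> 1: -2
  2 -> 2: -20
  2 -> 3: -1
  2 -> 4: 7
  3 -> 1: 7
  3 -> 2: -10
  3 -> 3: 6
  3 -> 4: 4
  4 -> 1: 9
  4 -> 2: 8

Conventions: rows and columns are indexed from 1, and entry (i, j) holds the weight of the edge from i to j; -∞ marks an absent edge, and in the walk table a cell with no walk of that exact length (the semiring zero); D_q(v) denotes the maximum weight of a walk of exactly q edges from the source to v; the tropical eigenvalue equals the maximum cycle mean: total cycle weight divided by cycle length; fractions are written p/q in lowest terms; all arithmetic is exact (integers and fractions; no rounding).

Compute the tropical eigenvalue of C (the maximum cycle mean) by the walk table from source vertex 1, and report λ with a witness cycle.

q=0: [0, -∞, -∞, -∞]
q=1: [-3, 8, -18, -∞]
q=2: [6, 5, 7, 15]
q=3: [24, 23, 13, 12]
q=4: [21, 32, 22, 30]
Optimal cycle mean attained by: cycle 1->2->4->1, total 8 + 7 + 9, length 3.
Answer: λ = 8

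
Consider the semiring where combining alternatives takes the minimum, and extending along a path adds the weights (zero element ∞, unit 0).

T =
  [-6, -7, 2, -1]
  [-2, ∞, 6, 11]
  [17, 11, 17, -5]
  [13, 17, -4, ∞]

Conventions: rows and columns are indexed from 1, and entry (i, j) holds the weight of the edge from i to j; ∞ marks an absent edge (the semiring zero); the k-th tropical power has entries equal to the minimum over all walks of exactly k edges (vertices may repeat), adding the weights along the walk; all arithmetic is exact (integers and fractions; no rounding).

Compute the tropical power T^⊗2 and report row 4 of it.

T^⊗2:
  [-12, -13, -5, -7]
  [-8, -9, 0, -3]
  [8, 10, -9, 12]
  [7, 6, 13, -9]
Answer: row 4 of T^⊗2 = [7, 6, 13, -9]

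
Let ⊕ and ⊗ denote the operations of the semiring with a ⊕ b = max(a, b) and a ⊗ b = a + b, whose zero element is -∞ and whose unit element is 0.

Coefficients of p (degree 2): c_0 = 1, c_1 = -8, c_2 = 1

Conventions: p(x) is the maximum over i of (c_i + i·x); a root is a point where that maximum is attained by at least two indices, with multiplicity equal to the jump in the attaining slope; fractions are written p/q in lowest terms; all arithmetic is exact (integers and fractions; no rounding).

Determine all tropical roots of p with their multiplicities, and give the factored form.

hull edge (i=0, c=1) to (i=2, c=1): slope 0, span 2
Factored form: p(x) = 1 ⊗ (x ⊕ 0) ⊗ (x ⊕ 0)
Answer: roots = 0 (mult 2)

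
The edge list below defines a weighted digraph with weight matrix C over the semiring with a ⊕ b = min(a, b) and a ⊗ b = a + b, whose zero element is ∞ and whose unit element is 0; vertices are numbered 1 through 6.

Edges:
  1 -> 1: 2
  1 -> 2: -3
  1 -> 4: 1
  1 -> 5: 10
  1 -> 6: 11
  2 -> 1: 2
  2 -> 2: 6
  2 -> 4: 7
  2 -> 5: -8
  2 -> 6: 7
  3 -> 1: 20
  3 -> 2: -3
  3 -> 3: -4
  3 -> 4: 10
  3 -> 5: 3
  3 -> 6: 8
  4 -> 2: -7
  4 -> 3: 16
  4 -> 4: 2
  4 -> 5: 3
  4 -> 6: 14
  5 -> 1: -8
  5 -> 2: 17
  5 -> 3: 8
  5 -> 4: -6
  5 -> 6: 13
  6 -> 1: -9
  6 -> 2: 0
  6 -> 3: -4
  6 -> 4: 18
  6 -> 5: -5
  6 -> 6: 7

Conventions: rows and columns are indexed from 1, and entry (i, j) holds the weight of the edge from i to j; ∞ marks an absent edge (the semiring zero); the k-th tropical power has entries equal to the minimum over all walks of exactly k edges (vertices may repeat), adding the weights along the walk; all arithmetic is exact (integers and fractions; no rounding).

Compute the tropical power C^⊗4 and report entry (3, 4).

C^⊗2:
  [-1, -6, 7, 3, -11, 4]
  [-16, -1, 0, -14, -2, 5]
  [-5, -7, -8, -3, -11, 4]
  [-5, -5, 10, -3, -15, 0]
  [-6, -13, 4, -7, -3, 3]
  [-13, -12, -8, -11, -8, 2]
C^⊗3:
  [-19, -4, -3, -17, -14, 1]
  [-14, -21, -4, -15, -11, -5]
  [-19, -11, -12, -17, -15, 0]
  [-23, -10, -7, -21, -13, -2]
  [-11, -14, -1, -9, -21, -6]
  [-16, -18, -12, -14, -20, -5]
C^⊗4:
  [-22, -24, -7, -20, -14, -8]
  [-19, -22, -9, -17, -29, -14]
  [-23, -24, -16, -21, -19, -8]
  [-21, -28, -11, -22, -18, -12]
  [-29, -16, -13, -27, -22, -8]
  [-28, -21, -16, -26, -26, -11]
Key observation: the optimum is the walk 3->3->2->5->4, with weight (-4) + (-3) + (-8) + (-6) = -21.
Optimal value attained by: walk 3->3->2->5->4.
Answer: (C^⊗4)[3][4] = -21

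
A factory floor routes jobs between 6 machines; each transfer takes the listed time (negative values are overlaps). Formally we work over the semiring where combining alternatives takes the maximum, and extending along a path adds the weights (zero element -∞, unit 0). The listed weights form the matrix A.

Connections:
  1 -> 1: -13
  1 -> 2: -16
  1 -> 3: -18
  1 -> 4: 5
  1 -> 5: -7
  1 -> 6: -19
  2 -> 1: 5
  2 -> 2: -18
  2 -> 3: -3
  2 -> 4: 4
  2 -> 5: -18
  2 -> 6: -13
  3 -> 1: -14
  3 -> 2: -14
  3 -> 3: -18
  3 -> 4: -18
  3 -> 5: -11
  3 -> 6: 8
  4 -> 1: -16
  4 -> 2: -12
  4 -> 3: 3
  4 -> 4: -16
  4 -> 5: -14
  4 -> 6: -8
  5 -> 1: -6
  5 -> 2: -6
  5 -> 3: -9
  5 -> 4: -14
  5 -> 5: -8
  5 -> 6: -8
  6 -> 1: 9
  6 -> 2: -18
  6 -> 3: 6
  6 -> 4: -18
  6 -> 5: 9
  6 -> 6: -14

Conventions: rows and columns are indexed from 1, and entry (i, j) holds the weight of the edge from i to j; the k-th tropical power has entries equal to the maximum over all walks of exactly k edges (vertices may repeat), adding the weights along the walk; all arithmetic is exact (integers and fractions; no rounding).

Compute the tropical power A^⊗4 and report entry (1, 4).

A^⊗2:
  [-10, -7, 8, -8, -9, -3]
  [-4, -8, 7, 10, -2, 5]
  [17, -10, 14, -9, 17, -6]
  [1, -11, -2, -8, 1, 11]
  [1, -14, -2, -1, 1, -1]
  [3, 3, 0, 14, 2, 14]
A^⊗3:
  [6, -6, 3, -3, 6, 16]
  [14, -2, 13, 1, 14, 15]
  [11, 11, 8, 22, 10, 22]
  [20, -5, 17, 6, 20, 6]
  [8, -5, 5, 6, 8, 6]
  [23, 2, 20, 8, 23, 8]
A^⊗4:
  [25, 0, 22, 11, 25, 11]
  [24, 8, 21, 19, 24, 21]
  [31, 10, 28, 16, 31, 16]
  [15, 14, 12, 25, 15, 25]
  [15, 2, 12, 13, 15, 13]
  [17, 17, 14, 28, 17, 28]
Key observation: the optimum is the walk 1->4->6->1->4, with weight 5 + (-8) + 9 + 5 = 11.
Optimal value attained by: walk 1->4->6->1->4.
Answer: (A^⊗4)[1][4] = 11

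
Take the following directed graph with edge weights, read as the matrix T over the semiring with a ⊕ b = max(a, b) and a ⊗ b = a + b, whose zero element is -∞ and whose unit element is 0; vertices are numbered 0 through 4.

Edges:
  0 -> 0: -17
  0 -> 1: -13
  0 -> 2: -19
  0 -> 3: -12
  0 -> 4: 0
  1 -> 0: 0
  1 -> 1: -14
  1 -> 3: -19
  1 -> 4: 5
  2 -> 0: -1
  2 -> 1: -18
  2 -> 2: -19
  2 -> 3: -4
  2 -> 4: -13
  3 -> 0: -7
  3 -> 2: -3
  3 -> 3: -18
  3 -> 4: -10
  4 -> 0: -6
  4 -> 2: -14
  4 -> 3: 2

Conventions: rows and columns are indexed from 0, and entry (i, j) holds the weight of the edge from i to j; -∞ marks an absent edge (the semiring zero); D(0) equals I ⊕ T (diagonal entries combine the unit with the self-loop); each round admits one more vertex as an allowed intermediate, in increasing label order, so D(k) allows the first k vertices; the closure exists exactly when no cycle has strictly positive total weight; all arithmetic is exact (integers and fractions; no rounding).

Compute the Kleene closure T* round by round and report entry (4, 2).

D(0):
  [0, -13, -19, -12, 0]
  [0, 0, -∞, -19, 5]
  [-1, -18, 0, -4, -13]
  [-7, -∞, -3, 0, -10]
  [-6, -∞, -14, 2, 0]
D(1):
  [0, -13, -19, -12, 0]
  [0, 0, -19, -12, 5]
  [-1, -14, 0, -4, -1]
  [-7, -20, -3, 0, -7]
  [-6, -19, -14, 2, 0]
D(2):
  [0, -13, -19, -12, 0]
  [0, 0, -19, -12, 5]
  [-1, -14, 0, -4, -1]
  [-7, -20, -3, 0, -7]
  [-6, -19, -14, 2, 0]
D(3):
  [0, -13, -19, -12, 0]
  [0, 0, -19, -12, 5]
  [-1, -14, 0, -4, -1]
  [-4, -17, -3, 0, -4]
  [-6, -19, -14, 2, 0]
D(4):
  [0, -13, -15, -12, 0]
  [0, 0, -15, -12, 5]
  [-1, -14, 0, -4, -1]
  [-4, -17, -3, 0, -4]
  [-2, -15, -1, 2, 0]
D(5):
  [0, -13, -1, 2, 0]
  [3, 0, 4, 7, 5]
  [-1, -14, 0, 1, -1]
  [-4, -17, -3, 0, -4]
  [-2, -15, -1, 2, 0]
Answer: T*[4][2] = -1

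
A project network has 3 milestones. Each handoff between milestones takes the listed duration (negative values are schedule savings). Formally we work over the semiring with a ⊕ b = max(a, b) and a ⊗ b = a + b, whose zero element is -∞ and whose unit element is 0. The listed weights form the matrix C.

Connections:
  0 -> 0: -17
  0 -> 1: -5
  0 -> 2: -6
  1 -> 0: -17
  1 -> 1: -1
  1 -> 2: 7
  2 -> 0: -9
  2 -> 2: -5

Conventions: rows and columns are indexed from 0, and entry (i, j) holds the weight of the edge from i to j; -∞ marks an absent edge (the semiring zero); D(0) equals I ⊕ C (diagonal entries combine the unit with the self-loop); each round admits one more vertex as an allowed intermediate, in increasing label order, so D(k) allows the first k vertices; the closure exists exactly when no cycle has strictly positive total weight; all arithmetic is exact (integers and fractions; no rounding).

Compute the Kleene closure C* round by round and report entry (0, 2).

D(0):
  [0, -5, -6]
  [-17, 0, 7]
  [-9, -∞, 0]
D(1):
  [0, -5, -6]
  [-17, 0, 7]
  [-9, -14, 0]
D(2):
  [0, -5, 2]
  [-17, 0, 7]
  [-9, -14, 0]
D(3):
  [0, -5, 2]
  [-2, 0, 7]
  [-9, -14, 0]
Answer: C*[0][2] = 2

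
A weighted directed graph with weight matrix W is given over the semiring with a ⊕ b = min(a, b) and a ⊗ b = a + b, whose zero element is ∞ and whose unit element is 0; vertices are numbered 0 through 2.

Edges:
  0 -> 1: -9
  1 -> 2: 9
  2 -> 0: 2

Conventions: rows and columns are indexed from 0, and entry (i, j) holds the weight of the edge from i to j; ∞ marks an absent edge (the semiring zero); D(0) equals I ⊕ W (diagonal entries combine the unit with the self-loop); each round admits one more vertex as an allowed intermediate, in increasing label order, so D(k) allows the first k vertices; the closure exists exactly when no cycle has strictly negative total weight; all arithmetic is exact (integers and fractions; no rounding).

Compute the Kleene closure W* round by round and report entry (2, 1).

D(0):
  [0, -9, ∞]
  [∞, 0, 9]
  [2, ∞, 0]
D(1):
  [0, -9, ∞]
  [∞, 0, 9]
  [2, -7, 0]
D(2):
  [0, -9, 0]
  [∞, 0, 9]
  [2, -7, 0]
D(3):
  [0, -9, 0]
  [11, 0, 9]
  [2, -7, 0]
Answer: W*[2][1] = -7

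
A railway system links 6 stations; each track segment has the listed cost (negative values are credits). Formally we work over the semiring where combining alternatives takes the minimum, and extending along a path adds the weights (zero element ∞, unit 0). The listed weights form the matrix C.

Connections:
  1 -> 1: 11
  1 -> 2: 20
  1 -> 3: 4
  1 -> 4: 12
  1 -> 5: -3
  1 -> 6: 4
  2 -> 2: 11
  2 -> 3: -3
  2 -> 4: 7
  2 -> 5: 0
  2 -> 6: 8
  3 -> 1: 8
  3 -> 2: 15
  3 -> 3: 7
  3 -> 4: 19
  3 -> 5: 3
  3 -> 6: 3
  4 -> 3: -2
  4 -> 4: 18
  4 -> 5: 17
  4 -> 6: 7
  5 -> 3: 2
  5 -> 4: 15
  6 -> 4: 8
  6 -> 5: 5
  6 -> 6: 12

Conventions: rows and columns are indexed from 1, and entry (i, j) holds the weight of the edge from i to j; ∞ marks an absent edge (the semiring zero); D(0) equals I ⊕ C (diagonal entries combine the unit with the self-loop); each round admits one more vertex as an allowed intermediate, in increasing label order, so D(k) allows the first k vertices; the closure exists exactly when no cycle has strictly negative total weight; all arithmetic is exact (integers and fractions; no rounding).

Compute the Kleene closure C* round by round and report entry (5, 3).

D(0):
  [0, 20, 4, 12, -3, 4]
  [∞, 0, -3, 7, 0, 8]
  [8, 15, 0, 19, 3, 3]
  [∞, ∞, -2, 0, 17, 7]
  [∞, ∞, 2, 15, 0, ∞]
  [∞, ∞, ∞, 8, 5, 0]
D(1):
  [0, 20, 4, 12, -3, 4]
  [∞, 0, -3, 7, 0, 8]
  [8, 15, 0, 19, 3, 3]
  [∞, ∞, -2, 0, 17, 7]
  [∞, ∞, 2, 15, 0, ∞]
  [∞, ∞, ∞, 8, 5, 0]
D(2):
  [0, 20, 4, 12, -3, 4]
  [∞, 0, -3, 7, 0, 8]
  [8, 15, 0, 19, 3, 3]
  [∞, ∞, -2, 0, 17, 7]
  [∞, ∞, 2, 15, 0, ∞]
  [∞, ∞, ∞, 8, 5, 0]
D(3):
  [0, 19, 4, 12, -3, 4]
  [5, 0, -3, 7, 0, 0]
  [8, 15, 0, 19, 3, 3]
  [6, 13, -2, 0, 1, 1]
  [10, 17, 2, 15, 0, 5]
  [∞, ∞, ∞, 8, 5, 0]
D(4):
  [0, 19, 4, 12, -3, 4]
  [5, 0, -3, 7, 0, 0]
  [8, 15, 0, 19, 3, 3]
  [6, 13, -2, 0, 1, 1]
  [10, 17, 2, 15, 0, 5]
  [14, 21, 6, 8, 5, 0]
D(5):
  [0, 14, -1, 12, -3, 2]
  [5, 0, -3, 7, 0, 0]
  [8, 15, 0, 18, 3, 3]
  [6, 13, -2, 0, 1, 1]
  [10, 17, 2, 15, 0, 5]
  [14, 21, 6, 8, 5, 0]
D(6):
  [0, 14, -1, 10, -3, 2]
  [5, 0, -3, 7, 0, 0]
  [8, 15, 0, 11, 3, 3]
  [6, 13, -2, 0, 1, 1]
  [10, 17, 2, 13, 0, 5]
  [14, 21, 6, 8, 5, 0]
Answer: C*[5][3] = 2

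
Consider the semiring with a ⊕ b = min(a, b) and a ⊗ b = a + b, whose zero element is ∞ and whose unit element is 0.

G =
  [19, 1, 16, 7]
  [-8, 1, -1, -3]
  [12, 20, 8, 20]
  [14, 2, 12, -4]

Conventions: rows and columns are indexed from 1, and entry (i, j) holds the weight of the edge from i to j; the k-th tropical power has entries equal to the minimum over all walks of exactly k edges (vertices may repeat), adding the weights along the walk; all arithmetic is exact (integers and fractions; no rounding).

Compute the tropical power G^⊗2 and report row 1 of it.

G^⊗2:
  [-7, 2, 0, -2]
  [-7, -7, 0, -7]
  [12, 13, 16, 16]
  [-6, -2, 1, -8]
Answer: row 1 of G^⊗2 = [-7, 2, 0, -2]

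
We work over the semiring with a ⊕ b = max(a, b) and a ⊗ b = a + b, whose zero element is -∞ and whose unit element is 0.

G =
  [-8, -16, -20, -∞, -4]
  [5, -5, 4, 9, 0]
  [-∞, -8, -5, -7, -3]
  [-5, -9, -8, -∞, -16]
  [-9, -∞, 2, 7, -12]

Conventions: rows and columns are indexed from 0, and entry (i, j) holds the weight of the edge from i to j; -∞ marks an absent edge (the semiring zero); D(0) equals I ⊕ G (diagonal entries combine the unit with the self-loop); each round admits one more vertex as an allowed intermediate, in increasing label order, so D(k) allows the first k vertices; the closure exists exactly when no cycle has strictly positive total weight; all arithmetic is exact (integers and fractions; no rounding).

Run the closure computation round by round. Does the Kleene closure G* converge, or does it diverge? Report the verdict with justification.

D(0):
  [0, -16, -20, -∞, -4]
  [5, 0, 4, 9, 0]
  [-∞, -8, 0, -7, -3]
  [-5, -9, -8, 0, -16]
  [-9, -∞, 2, 7, 0]
D(1):
  [0, -16, -20, -∞, -4]
  [5, 0, 4, 9, 1]
  [-∞, -8, 0, -7, -3]
  [-5, -9, -8, 0, -9]
  [-9, -25, 2, 7, 0]
D(2):
  [0, -16, -12, -7, -4]
  [5, 0, 4, 9, 1]
  [-3, -8, 0, 1, -3]
  [-4, -9, -5, 0, -8]
  [-9, -25, 2, 7, 0]
D(3):
  [0, -16, -12, -7, -4]
  [5, 0, 4, 9, 1]
  [-3, -8, 0, 1, -3]
  [-4, -9, -5, 0, -8]
  [-1, -6, 2, 7, 0]
D(4):
  [0, -16, -12, -7, -4]
  [5, 0, 4, 9, 1]
  [-3, -8, 0, 1, -3]
  [-4, -9, -5, 0, -8]
  [3, -2, 2, 7, 0]
D(5):
  [0, -6, -2, 3, -4]
  [5, 0, 4, 9, 1]
  [0, -5, 0, 4, -3]
  [-4, -9, -5, 0, -8]
  [3, -2, 2, 7, 0]
Key observation: every diagonal entry stays at the unit through all rounds, so no improving cycle exists.
Answer: CONVERGES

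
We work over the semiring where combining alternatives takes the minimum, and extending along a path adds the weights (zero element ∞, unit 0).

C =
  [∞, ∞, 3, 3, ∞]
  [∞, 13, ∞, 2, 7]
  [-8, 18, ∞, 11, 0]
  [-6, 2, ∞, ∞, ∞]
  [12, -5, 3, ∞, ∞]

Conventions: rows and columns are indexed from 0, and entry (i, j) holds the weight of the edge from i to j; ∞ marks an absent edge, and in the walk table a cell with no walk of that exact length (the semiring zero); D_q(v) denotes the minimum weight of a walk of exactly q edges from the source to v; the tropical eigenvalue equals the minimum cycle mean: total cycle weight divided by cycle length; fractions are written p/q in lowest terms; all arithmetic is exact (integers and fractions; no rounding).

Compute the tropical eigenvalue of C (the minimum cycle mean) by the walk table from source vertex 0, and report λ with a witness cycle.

q=0: [0, ∞, ∞, ∞, ∞]
q=1: [∞, ∞, 3, 3, ∞]
q=2: [-5, 5, ∞, 14, 3]
q=3: [8, -2, -2, -2, 12]
q=4: [-10, 0, 11, 0, -2]
q=5: [-6, -7, -7, -7, 7]
Optimal cycle mean attained by: cycle 0->2->0, total 3 + (-8), length 2.
Answer: λ = -5/2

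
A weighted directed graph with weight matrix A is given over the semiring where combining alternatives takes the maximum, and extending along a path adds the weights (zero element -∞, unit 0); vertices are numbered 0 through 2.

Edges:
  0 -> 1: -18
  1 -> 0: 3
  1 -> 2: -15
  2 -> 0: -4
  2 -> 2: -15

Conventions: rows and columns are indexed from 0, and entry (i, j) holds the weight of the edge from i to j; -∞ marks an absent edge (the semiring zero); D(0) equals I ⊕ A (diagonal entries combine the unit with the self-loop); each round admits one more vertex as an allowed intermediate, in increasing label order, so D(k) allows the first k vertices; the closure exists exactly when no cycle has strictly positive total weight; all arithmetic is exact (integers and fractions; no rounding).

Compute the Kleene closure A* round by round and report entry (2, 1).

D(0):
  [0, -18, -∞]
  [3, 0, -15]
  [-4, -∞, 0]
D(1):
  [0, -18, -∞]
  [3, 0, -15]
  [-4, -22, 0]
D(2):
  [0, -18, -33]
  [3, 0, -15]
  [-4, -22, 0]
D(3):
  [0, -18, -33]
  [3, 0, -15]
  [-4, -22, 0]
Answer: A*[2][1] = -22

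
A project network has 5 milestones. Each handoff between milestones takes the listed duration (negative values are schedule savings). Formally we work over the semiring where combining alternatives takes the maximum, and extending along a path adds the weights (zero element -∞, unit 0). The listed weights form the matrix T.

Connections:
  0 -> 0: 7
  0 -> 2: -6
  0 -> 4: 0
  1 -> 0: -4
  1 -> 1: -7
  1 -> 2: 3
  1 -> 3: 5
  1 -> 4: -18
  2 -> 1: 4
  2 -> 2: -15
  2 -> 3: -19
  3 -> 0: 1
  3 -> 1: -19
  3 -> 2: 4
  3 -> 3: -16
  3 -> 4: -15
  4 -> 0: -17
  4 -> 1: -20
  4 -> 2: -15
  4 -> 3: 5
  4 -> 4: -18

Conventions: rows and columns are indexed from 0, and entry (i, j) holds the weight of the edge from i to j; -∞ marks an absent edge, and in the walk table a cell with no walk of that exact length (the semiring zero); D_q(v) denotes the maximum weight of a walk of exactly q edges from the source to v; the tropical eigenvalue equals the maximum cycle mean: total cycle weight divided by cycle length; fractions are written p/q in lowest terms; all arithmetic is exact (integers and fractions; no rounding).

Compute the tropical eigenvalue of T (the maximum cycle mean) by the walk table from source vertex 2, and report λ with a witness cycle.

q=0: [-∞, -∞, 0, -∞, -∞]
q=1: [-∞, 4, -15, -19, -∞]
q=2: [0, -3, 7, 9, -14]
q=3: [10, 11, 13, 2, 0]
q=4: [17, 17, 14, 16, 10]
q=5: [24, 18, 20, 22, 17]
Optimal cycle mean attained by: cycle 0->0, total 7, length 1.
Answer: λ = 7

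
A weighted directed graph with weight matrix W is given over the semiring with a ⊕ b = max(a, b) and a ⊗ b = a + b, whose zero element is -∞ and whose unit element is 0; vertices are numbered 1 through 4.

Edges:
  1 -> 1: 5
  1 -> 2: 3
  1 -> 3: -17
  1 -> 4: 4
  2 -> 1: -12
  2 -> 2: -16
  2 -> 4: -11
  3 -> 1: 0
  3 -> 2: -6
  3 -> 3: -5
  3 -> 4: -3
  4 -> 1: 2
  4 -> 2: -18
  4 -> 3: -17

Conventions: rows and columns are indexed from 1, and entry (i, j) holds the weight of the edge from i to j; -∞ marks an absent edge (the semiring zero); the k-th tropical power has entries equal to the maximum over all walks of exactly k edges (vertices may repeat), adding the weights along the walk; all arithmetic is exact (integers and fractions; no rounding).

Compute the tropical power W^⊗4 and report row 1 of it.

W^⊗2:
  [10, 8, -12, 9]
  [-7, -9, -28, -8]
  [5, 3, -10, 4]
  [7, 5, -15, 6]
W^⊗3:
  [15, 13, -7, 14]
  [-2, -4, -24, -3]
  [10, 8, -12, 9]
  [12, 10, -10, 11]
W^⊗4:
  [20, 18, -2, 19]
  [3, 1, -19, 2]
  [15, 13, -7, 14]
  [17, 15, -5, 16]
Answer: row 1 of W^⊗4 = [20, 18, -2, 19]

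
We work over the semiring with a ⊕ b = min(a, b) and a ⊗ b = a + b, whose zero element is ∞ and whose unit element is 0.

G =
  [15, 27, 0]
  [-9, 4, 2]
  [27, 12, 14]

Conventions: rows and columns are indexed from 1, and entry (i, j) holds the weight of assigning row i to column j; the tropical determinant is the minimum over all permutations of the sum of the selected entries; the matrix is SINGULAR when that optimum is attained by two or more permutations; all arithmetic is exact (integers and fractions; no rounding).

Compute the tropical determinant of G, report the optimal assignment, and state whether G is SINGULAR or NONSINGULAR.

σ = (1, 2, 3): 15 + 4 + 14 = 33
σ = (1, 3, 2): 15 + 2 + 12 = 29
σ = (2, 1, 3): 27 + (-9) + 14 = 32
σ = (2, 3, 1): 27 + 2 + 27 = 56
σ = (3, 1, 2): 0 + (-9) + 12 = 3
σ = (3, 2, 1): 0 + 4 + 27 = 31
Optimal value attained by: σ = (3, 1, 2).
Answer: det⊕(G) = 3; verdict: NONSINGULAR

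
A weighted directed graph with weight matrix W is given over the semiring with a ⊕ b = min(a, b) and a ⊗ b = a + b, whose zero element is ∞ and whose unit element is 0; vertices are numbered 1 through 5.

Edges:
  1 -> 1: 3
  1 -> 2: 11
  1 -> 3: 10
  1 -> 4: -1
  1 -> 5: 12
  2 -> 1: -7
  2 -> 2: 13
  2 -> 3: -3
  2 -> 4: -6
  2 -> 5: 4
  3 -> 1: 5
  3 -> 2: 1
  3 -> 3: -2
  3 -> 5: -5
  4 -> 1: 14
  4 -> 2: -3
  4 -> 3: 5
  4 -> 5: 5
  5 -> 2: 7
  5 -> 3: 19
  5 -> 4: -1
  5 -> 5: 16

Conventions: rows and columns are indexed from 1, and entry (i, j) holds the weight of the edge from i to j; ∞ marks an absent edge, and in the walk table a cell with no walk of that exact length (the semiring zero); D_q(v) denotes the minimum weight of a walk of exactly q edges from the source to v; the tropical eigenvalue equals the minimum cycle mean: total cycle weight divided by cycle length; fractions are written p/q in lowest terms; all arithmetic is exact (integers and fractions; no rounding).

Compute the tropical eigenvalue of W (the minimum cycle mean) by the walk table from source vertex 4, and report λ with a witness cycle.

q=0: [∞, ∞, ∞, 0, ∞]
q=1: [14, -3, 5, ∞, 5]
q=2: [-10, 6, -6, -9, 0]
q=3: [-7, -12, -8, -11, -11]
q=4: [-19, -14, -15, -18, -13]
q=5: [-21, -21, -17, -20, -20]
Optimal cycle mean attained by: cycle 2->4->2, total (-6) + (-3), length 2.
Answer: λ = -9/2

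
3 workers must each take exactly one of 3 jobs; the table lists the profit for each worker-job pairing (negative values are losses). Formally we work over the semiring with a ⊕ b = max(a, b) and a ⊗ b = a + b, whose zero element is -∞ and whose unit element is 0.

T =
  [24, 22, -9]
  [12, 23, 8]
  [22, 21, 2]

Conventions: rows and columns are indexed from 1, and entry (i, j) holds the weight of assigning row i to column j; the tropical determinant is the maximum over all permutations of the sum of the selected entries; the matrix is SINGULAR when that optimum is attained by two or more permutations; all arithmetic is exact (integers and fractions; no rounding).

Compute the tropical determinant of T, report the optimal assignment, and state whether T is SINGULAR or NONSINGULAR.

σ = (1, 2, 3): 24 + 23 + 2 = 49
σ = (1, 3, 2): 24 + 8 + 21 = 53
σ = (2, 1, 3): 22 + 12 + 2 = 36
σ = (2, 3, 1): 22 + 8 + 22 = 52
σ = (3, 1, 2): (-9) + 12 + 21 = 24
σ = (3, 2, 1): (-9) + 23 + 22 = 36
Optimal value attained by: σ = (1, 3, 2).
Answer: det⊕(T) = 53; verdict: NONSINGULAR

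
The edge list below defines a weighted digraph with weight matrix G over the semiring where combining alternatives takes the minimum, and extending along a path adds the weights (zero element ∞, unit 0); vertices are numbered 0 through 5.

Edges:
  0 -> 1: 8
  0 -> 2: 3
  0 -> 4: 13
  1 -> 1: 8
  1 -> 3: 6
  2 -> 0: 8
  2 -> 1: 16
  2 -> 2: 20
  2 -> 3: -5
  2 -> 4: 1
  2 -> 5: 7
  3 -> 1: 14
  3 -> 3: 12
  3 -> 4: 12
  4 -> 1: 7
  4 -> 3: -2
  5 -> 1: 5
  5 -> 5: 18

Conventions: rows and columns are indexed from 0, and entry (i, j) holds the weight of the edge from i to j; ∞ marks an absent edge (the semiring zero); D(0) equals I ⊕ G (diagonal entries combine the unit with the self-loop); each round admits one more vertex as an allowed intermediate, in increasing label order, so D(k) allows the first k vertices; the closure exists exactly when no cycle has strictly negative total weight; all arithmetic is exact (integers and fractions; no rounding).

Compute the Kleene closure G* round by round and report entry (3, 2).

D(0):
  [0, 8, 3, ∞, 13, ∞]
  [∞, 0, ∞, 6, ∞, ∞]
  [8, 16, 0, -5, 1, 7]
  [∞, 14, ∞, 0, 12, ∞]
  [∞, 7, ∞, -2, 0, ∞]
  [∞, 5, ∞, ∞, ∞, 0]
D(1):
  [0, 8, 3, ∞, 13, ∞]
  [∞, 0, ∞, 6, ∞, ∞]
  [8, 16, 0, -5, 1, 7]
  [∞, 14, ∞, 0, 12, ∞]
  [∞, 7, ∞, -2, 0, ∞]
  [∞, 5, ∞, ∞, ∞, 0]
D(2):
  [0, 8, 3, 14, 13, ∞]
  [∞, 0, ∞, 6, ∞, ∞]
  [8, 16, 0, -5, 1, 7]
  [∞, 14, ∞, 0, 12, ∞]
  [∞, 7, ∞, -2, 0, ∞]
  [∞, 5, ∞, 11, ∞, 0]
D(3):
  [0, 8, 3, -2, 4, 10]
  [∞, 0, ∞, 6, ∞, ∞]
  [8, 16, 0, -5, 1, 7]
  [∞, 14, ∞, 0, 12, ∞]
  [∞, 7, ∞, -2, 0, ∞]
  [∞, 5, ∞, 11, ∞, 0]
D(4):
  [0, 8, 3, -2, 4, 10]
  [∞, 0, ∞, 6, 18, ∞]
  [8, 9, 0, -5, 1, 7]
  [∞, 14, ∞, 0, 12, ∞]
  [∞, 7, ∞, -2, 0, ∞]
  [∞, 5, ∞, 11, 23, 0]
D(5):
  [0, 8, 3, -2, 4, 10]
  [∞, 0, ∞, 6, 18, ∞]
  [8, 8, 0, -5, 1, 7]
  [∞, 14, ∞, 0, 12, ∞]
  [∞, 7, ∞, -2, 0, ∞]
  [∞, 5, ∞, 11, 23, 0]
D(6):
  [0, 8, 3, -2, 4, 10]
  [∞, 0, ∞, 6, 18, ∞]
  [8, 8, 0, -5, 1, 7]
  [∞, 14, ∞, 0, 12, ∞]
  [∞, 7, ∞, -2, 0, ∞]
  [∞, 5, ∞, 11, 23, 0]
Answer: G*[3][2] = ∞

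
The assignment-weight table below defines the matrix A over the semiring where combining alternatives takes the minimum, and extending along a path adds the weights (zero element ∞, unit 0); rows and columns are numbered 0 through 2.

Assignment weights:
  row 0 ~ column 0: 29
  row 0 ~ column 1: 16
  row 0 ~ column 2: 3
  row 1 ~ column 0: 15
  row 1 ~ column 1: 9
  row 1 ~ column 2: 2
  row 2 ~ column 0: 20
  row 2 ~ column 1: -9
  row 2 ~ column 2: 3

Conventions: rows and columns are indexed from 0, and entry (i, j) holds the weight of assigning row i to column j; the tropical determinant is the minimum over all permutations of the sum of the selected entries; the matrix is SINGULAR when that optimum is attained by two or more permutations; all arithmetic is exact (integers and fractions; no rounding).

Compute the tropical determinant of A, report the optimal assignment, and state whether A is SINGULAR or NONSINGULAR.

σ = (0, 1, 2): 29 + 9 + 3 = 41
σ = (0, 2, 1): 29 + 2 + (-9) = 22
σ = (1, 0, 2): 16 + 15 + 3 = 34
σ = (1, 2, 0): 16 + 2 + 20 = 38
σ = (2, 0, 1): 3 + 15 + (-9) = 9
σ = (2, 1, 0): 3 + 9 + 20 = 32
Optimal value attained by: σ = (2, 0, 1).
Answer: det⊕(A) = 9; verdict: NONSINGULAR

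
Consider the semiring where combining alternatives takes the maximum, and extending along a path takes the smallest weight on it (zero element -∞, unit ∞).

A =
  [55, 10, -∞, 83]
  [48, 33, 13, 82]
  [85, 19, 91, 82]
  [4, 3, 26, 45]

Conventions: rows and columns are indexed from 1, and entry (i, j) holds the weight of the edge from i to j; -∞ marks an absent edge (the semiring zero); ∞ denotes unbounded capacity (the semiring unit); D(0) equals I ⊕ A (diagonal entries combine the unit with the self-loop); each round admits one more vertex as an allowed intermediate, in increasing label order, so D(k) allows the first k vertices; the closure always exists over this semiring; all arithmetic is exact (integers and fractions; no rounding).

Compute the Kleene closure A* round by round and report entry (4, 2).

D(0):
  [∞, 10, -∞, 83]
  [48, ∞, 13, 82]
  [85, 19, ∞, 82]
  [4, 3, 26, ∞]
D(1):
  [∞, 10, -∞, 83]
  [48, ∞, 13, 82]
  [85, 19, ∞, 83]
  [4, 4, 26, ∞]
D(2):
  [∞, 10, 10, 83]
  [48, ∞, 13, 82]
  [85, 19, ∞, 83]
  [4, 4, 26, ∞]
D(3):
  [∞, 10, 10, 83]
  [48, ∞, 13, 82]
  [85, 19, ∞, 83]
  [26, 19, 26, ∞]
D(4):
  [∞, 19, 26, 83]
  [48, ∞, 26, 82]
  [85, 19, ∞, 83]
  [26, 19, 26, ∞]
Answer: A*[4][2] = 19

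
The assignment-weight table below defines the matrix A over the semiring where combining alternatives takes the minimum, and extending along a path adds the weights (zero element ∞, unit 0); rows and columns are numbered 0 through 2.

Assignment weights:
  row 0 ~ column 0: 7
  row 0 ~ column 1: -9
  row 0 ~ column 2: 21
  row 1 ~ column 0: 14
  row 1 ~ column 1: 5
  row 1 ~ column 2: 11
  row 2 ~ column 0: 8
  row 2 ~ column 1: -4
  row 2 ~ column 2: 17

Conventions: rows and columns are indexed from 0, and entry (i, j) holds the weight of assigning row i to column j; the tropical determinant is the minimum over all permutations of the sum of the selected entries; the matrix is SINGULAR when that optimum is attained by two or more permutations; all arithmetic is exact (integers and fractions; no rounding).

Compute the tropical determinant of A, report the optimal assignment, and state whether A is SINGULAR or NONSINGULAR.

σ = (0, 1, 2): 7 + 5 + 17 = 29
σ = (0, 2, 1): 7 + 11 + (-4) = 14
σ = (1, 0, 2): (-9) + 14 + 17 = 22
σ = (1, 2, 0): (-9) + 11 + 8 = 10
σ = (2, 0, 1): 21 + 14 + (-4) = 31
σ = (2, 1, 0): 21 + 5 + 8 = 34
Optimal value attained by: σ = (1, 2, 0).
Answer: det⊕(A) = 10; verdict: NONSINGULAR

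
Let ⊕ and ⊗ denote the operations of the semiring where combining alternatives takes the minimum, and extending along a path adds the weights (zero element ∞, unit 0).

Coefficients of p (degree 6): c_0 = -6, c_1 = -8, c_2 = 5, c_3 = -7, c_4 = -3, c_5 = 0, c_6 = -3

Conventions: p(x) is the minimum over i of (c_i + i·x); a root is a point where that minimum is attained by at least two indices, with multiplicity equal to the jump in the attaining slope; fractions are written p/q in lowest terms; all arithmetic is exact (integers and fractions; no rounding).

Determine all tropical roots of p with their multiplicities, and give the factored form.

hull edge (i=0, c=-6) to (i=1, c=-8): slope -2, span 1
hull edge (i=1, c=-8) to (i=3, c=-7): slope 1/2, span 2
hull edge (i=3, c=-7) to (i=6, c=-3): slope 4/3, span 3
Factored form: p(x) = -3 ⊗ (x ⊕ (-4/3)) ⊗ (x ⊕ (-4/3)) ⊗ (x ⊕ (-4/3)) ⊗ (x ⊕ (-1/2)) ⊗ (x ⊕ (-1/2)) ⊗ (x ⊕ 2)
Answer: roots = -4/3 (mult 3), -1/2 (mult 2), 2 (mult 1)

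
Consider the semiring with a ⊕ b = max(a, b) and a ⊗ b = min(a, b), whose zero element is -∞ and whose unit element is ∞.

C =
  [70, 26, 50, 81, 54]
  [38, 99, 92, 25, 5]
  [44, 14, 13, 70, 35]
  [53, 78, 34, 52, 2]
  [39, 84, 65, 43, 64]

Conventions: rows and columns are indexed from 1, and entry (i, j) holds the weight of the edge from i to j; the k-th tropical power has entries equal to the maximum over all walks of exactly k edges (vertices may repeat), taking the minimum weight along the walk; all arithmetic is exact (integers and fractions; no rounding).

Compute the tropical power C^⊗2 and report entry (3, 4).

C^⊗2:
  [70, 78, 54, 70, 54]
  [44, 99, 92, 70, 38]
  [53, 70, 44, 52, 44]
  [53, 78, 78, 53, 53]
  [44, 84, 84, 65, 64]
Key observation: the optimum is the walk 3->4->4, with weight 70 min 52 = 52.
Optimal value attained by: walk 3->4->4.
Answer: (C^⊗2)[3][4] = 52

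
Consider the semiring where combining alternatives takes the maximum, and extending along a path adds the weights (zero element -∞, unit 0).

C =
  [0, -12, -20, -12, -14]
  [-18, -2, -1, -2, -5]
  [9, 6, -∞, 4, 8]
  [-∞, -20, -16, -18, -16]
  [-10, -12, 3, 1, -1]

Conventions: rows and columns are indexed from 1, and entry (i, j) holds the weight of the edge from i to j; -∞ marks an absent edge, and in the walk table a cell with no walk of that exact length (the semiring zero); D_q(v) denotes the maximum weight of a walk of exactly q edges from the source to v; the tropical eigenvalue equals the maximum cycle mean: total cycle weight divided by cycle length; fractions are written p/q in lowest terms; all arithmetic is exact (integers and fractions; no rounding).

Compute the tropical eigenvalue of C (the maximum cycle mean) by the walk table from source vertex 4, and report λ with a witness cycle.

q=0: [-∞, -∞, -∞, 0, -∞]
q=1: [-∞, -20, -16, -18, -16]
q=2: [-7, -10, -13, -12, -8]
q=3: [-4, -7, -5, -7, -5]
q=4: [4, 1, -2, -1, 3]
q=5: [7, 4, 6, 4, 6]
Optimal cycle mean attained by: cycle 3->5->3, total 8 + 3, length 2.
Answer: λ = 11/2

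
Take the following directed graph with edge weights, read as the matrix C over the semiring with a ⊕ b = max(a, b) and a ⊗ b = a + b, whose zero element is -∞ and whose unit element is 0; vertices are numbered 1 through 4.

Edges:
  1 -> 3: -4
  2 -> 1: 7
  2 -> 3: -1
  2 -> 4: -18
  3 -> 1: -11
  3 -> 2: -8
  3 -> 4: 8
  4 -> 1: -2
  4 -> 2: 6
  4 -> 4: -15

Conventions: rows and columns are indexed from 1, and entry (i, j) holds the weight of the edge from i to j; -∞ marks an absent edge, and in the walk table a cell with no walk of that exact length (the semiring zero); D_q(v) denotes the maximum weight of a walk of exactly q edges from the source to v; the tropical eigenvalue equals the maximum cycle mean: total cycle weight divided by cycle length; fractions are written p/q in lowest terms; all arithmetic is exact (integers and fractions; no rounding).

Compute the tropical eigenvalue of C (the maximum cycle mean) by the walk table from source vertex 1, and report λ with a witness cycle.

q=0: [0, -∞, -∞, -∞]
q=1: [-∞, -∞, -4, -∞]
q=2: [-15, -12, -∞, 4]
q=3: [2, 10, -13, -11]
q=4: [17, -5, 9, -5]
Optimal cycle mean attained by: cycle 2->3->4->2, total (-1) + 8 + 6, length 3.
Answer: λ = 13/3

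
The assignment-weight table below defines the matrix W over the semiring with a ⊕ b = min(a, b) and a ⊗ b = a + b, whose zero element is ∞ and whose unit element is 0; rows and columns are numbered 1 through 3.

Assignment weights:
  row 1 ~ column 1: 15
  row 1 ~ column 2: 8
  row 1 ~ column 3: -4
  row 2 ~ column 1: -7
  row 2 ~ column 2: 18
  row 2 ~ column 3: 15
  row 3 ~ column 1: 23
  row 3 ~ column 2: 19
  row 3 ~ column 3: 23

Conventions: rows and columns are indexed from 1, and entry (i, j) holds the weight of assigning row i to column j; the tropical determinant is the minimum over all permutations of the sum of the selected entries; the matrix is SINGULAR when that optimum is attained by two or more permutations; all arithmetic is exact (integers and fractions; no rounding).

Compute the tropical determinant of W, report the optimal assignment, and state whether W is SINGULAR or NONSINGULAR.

σ = (1, 2, 3): 15 + 18 + 23 = 56
σ = (1, 3, 2): 15 + 15 + 19 = 49
σ = (2, 1, 3): 8 + (-7) + 23 = 24
σ = (2, 3, 1): 8 + 15 + 23 = 46
σ = (3, 1, 2): (-4) + (-7) + 19 = 8
σ = (3, 2, 1): (-4) + 18 + 23 = 37
Optimal value attained by: σ = (3, 1, 2).
Answer: det⊕(W) = 8; verdict: NONSINGULAR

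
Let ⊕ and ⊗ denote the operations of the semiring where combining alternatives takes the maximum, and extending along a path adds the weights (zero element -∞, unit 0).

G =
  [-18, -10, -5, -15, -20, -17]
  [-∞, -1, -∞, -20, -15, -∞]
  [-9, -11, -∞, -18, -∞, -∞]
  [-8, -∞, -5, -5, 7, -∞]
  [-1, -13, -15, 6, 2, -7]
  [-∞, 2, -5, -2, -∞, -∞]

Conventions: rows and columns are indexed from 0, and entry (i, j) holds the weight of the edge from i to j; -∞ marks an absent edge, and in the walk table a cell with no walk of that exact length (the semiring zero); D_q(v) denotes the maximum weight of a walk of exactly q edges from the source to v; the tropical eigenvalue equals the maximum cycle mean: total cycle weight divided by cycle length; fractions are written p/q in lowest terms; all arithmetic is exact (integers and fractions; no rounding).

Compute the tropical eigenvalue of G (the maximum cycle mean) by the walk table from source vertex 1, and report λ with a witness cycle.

q=0: [-∞, 0, -∞, -∞, -∞, -∞]
q=1: [-∞, -1, -∞, -20, -15, -∞]
q=2: [-16, -2, -25, -9, -13, -22]
q=3: [-14, -3, -14, -7, -2, -20]
q=4: [-3, -4, -12, 4, 0, -9]
q=5: [-1, -5, -1, 6, 11, -7]
q=6: [10, -2, 1, 17, 13, 4]
Optimal cycle mean attained by: cycle 3->4->3, total 7 + 6, length 2.
Answer: λ = 13/2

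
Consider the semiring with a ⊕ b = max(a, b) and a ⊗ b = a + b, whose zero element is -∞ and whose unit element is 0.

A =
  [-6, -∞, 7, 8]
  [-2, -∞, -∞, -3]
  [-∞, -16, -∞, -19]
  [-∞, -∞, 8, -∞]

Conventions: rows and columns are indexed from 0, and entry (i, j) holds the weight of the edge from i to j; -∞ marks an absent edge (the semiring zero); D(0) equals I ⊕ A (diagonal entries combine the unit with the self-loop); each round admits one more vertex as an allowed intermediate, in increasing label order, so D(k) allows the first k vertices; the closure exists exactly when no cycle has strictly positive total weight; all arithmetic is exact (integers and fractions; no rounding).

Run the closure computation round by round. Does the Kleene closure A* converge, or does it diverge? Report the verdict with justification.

D(0):
  [0, -∞, 7, 8]
  [-2, 0, -∞, -3]
  [-∞, -16, 0, -19]
  [-∞, -∞, 8, 0]
D(1):
  [0, -∞, 7, 8]
  [-2, 0, 5, 6]
  [-∞, -16, 0, -19]
  [-∞, -∞, 8, 0]
D(2):
  [0, -∞, 7, 8]
  [-2, 0, 5, 6]
  [-18, -16, 0, -10]
  [-∞, -∞, 8, 0]
D(3):
  [0, -9, 7, 8]
  [-2, 0, 5, 6]
  [-18, -16, 0, -10]
  [-10, -8, 8, 0]
D(4):
  [0, 0, 16, 8]
  [-2, 0, 14, 6]
  [-18, -16, 0, -10]
  [-10, -8, 8, 0]
Key observation: every diagonal entry stays at the unit through all rounds, so no improving cycle exists.
Answer: CONVERGES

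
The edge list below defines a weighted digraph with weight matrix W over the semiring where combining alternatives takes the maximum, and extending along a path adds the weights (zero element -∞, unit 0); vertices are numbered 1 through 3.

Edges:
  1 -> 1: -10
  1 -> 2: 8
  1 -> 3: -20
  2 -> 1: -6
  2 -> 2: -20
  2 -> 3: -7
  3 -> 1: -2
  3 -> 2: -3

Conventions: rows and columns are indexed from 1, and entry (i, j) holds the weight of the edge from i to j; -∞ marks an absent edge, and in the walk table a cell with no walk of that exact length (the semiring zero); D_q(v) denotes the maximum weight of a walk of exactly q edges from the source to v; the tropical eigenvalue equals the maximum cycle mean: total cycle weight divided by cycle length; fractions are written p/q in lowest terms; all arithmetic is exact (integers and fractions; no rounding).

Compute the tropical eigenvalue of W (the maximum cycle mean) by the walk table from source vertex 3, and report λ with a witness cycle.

q=0: [-∞, -∞, 0]
q=1: [-2, -3, -∞]
q=2: [-9, 6, -10]
q=3: [0, -1, -1]
Optimal cycle mean attained by: cycle 1->2->1, total 8 + (-6), length 2.
Answer: λ = 1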